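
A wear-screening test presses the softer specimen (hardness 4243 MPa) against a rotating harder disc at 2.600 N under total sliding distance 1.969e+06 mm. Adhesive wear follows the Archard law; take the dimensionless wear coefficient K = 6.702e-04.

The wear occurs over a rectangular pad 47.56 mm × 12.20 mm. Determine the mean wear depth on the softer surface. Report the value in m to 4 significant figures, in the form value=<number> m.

value=1.394e-06 m

The algebra maintains exact precision — the intermediates are shown rounded — a lone final rounding: four significant digits.
Convert: Path length L = 1.969e+06 mm = 1969 m.
Convert: Hardness H = 4243 MPa = 4.243e+09 Pa.
Convert: Pad sides 47.56 mm × 12.20 mm = 0.04756 m × 0.01220 m. Contact area A = 0.04756 m × 0.01220 m = 5.802e-04 m².
SI base units throughout: W = 2.600 N, H = 4.243e+09 Pa, K = 6.702e-04.
Volume removed: V = K·W·L/H = 6.702e-04 · 2.600 · 1969 / 4.243e+09 = 8.086e-10 m³.
Mean wear depth h = V/A = 8.086e-10 / 5.802e-04 = 1.394e-06 m.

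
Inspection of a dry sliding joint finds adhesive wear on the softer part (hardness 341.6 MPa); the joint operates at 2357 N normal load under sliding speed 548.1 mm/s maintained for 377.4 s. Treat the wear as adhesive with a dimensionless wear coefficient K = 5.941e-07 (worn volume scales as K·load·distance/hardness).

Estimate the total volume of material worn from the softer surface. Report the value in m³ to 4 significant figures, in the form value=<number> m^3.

value=8.479e-10 m^3

Intermediate values are printed rounded; each operation keeps full float precision — rounded once at the end: four significant digits.
Convert: Sliding speed v = 548.1 mm/s = 0.5481 m/s. Path length L = v·t = 0.5481 m/s × 377.4 s = 206.9 m.
Convert: Hardness H = 341.6 MPa = 3.416e+08 Pa.
Restated in SI base units: W = 2357 N, H = 3.416e+08 Pa, K = 5.941e-07.
Volume removed: V = K·W·L/H = 5.941e-07 · 2357 · 206.9 / 3.416e+08 = 8.479e-10 m³.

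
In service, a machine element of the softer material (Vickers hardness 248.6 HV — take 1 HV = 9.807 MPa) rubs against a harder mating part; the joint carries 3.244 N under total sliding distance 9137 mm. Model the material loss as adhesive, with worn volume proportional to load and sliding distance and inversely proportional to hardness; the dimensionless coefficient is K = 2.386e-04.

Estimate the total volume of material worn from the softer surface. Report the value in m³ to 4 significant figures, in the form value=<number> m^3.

value=2.901e-12 m^3

The computation keeps full float precision; the intermediates are printed rounded, and one final rounding to four significant figures.
The distance L = 9137 mm = 9.137 m.
Hardness H = 248.6 HV × 9.807 MPa/HV = 2438 MPa = 2.438e+09 Pa.
SI base units throughout: W = 3.244 N, H = 2.438e+09 Pa, K = 2.386e-04.
The Archard volume V = K·W·L/H = 2.386e-04 · 3.244 · 9.137 / 2.438e+09 = 2.901e-12 m³.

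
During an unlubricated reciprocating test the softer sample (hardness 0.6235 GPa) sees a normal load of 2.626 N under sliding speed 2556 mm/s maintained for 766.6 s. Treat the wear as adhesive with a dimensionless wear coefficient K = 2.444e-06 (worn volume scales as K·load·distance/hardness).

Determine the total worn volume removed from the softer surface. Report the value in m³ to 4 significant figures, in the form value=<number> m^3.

value=2.017e-11 m^3

Intermediates are displayed rounded, and every step holds full precision — one last rounding, at four significant figures.
Sliding speed v = 2556 mm/s = 2.556 m/s. Distance L = v·t = 2.556 m/s × 766.6 s = 1959 m.
Hardness H = 0.6235 GPa = 6.235e+08 Pa.
In SI base units: W = 2.626 N, H = 6.235e+08 Pa, K = 2.444e-06.
The Archard volume V = K·W·L/H = 2.444e-06 · 2.626 · 1959 / 6.235e+08 = 2.017e-11 m³.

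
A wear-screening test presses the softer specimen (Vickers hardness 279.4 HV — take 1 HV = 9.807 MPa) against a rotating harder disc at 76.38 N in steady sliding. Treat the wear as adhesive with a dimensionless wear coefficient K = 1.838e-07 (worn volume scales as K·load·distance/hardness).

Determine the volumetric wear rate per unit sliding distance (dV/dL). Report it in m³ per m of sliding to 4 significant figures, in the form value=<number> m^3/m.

All arithmetic carries full precision — the intermediates are displayed rounded, and a single final rounding: 4 significant digits.
Convert: Hardness H = 279.4 HV × 9.807 MPa/HV = 2740 MPa = 2.740e+09 Pa.
In SI base units: W = 76.38 N, H = 2.740e+09 Pa, K = 1.838e-07.
Sliding wear rate dV/dL = K·W/H — distance-free: 1.838e-07 · 76.38 / 2.740e+09 = 5.123e-15 m³/m.

value=5.123e-15 m^3/m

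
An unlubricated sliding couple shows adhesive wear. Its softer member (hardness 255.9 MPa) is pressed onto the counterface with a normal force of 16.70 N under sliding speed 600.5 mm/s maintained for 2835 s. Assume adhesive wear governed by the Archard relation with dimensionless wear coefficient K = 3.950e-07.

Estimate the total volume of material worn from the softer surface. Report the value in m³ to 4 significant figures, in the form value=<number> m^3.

The intermediates are printed rounded — the computation maintains full float precision; one final rounding, at four significant figures.
Sliding speed v = 600.5 mm/s = 0.6005 m/s. Distance covered L = v·t = 0.6005 m/s × 2835 s = 1702 m.
Hardness H = 255.9 MPa = 2.559e+08 Pa.
SI base units throughout: W = 16.70 N, H = 2.559e+08 Pa, K = 3.950e-07.
The Archard volume V = K·W·L/H = 3.950e-07 · 16.70 · 1702 / 2.559e+08 = 4.388e-11 m³.

value=4.388e-11 m^3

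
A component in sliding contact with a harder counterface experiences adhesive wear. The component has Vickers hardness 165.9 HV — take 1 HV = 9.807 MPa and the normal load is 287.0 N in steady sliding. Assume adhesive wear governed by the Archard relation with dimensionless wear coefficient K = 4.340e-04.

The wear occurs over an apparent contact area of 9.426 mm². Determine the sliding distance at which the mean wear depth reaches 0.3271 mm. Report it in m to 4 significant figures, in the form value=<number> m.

The computation carries exact precision. Intermediate values are shown rounded; rounded just once: 4 significant digits.
Hardness H = 165.9 HV × 9.807 MPa/HV = 1627 MPa = 1.627e+09 Pa.
Contact area A = 9.426 mm² = 9.426e-06 m².
Depth limit h_lim = 0.3271 mm = 3.271e-04 m.
Expressed in SI base units: W = 287.0 N, H = 1.627e+09 Pa, K = 4.340e-04.
Limit volume V_lim = h_lim·A = 3.271e-04 · 9.426e-06 = 3.083e-09 m³.
Sliding life L = V_lim·H/(K·W) = 3.083e-09 · 1.627e+09 / (4.340e-04 · 287.0) = 40.27 m.

value=40.27 m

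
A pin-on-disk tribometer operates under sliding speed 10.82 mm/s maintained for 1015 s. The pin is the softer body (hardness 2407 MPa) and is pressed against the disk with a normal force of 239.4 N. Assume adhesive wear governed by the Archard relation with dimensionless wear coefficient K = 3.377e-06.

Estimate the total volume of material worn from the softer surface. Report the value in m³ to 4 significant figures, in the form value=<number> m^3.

value=3.689e-12 m^3

Quoted intermediates are rounded; all working math runs at full float precision. Rounded once at the end, at 4 significant figures.
Convert: Sliding speed v = 10.82 mm/s = 0.01082 m/s. Path length L = v·t = 0.01082 m/s × 1015 s = 10.98 m.
Convert: Hardness H = 2407 MPa = 2.407e+09 Pa.
In SI base units: W = 239.4 N, H = 2.407e+09 Pa, K = 3.377e-06.
Worn volume V = K·W·L/H = 3.377e-06 · 239.4 · 10.98 / 2.407e+09 = 3.689e-12 m³.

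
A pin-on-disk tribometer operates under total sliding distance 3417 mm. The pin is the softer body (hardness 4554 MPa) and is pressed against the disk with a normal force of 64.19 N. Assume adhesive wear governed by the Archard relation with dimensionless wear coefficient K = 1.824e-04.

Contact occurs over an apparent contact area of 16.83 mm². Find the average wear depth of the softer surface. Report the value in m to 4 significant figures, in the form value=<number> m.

Intermediates are displayed rounded — all working math carries exact precision, and one last rounding: 4 significant figures.
Distance L = 3417 mm = 3.417 m.
Hardness H = 4554 MPa = 4.554e+09 Pa.
Contact area A = 16.83 mm² = 1.683e-05 m².
SI base units throughout: W = 64.19 N, H = 4.554e+09 Pa, K = 1.824e-04.
Volume removed: V = K·W·L/H = 1.824e-04 · 64.19 · 3.417 / 4.554e+09 = 8.785e-12 m³.
Depth of wear h = V/A = 8.785e-12 / 1.683e-05 = 5.220e-07 m.

value=5.220e-07 m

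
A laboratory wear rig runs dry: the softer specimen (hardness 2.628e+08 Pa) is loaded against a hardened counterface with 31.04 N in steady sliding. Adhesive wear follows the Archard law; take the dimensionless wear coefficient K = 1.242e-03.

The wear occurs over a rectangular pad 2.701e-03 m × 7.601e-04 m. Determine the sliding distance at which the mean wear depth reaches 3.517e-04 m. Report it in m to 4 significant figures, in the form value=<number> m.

Intermediates are printed rounded — the algebra carries exact precision. Rounded once at the end to four significant digits.
Contact area A = 2.701e-03 m × 7.601e-04 m = 2.053e-06 m².
Working in SI base units: W = 31.04 N, H = 2.628e+08 Pa, K = 1.242e-03.
Volume at the limit: V_lim = h_lim·A = 3.517e-04 · 2.053e-06 = 7.221e-10 m³.
Thus life L = V_lim·H/(K·W) = 7.221e-10 · 2.628e+08 / (1.242e-03 · 31.04) = 4.922 m.

value=4.922 m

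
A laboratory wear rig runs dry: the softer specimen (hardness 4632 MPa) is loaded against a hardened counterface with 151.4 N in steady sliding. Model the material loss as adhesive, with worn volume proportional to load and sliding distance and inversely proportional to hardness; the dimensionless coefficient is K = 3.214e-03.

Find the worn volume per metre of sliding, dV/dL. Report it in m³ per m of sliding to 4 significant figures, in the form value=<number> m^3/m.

value=1.051e-10 m^3/m

All arithmetic maintains full precision. The intermediates are shown rounded — a single final rounding to 4 significant figures.
Convert: Hardness H = 4632 MPa = 4.632e+09 Pa.
In SI base units: W = 151.4 N, H = 4.632e+09 Pa, K = 3.214e-03.
Wear rate dV/dL = K·W/H, per unit distance: 3.214e-03 · 151.4 / 4.632e+09 = 1.051e-10 m³/m.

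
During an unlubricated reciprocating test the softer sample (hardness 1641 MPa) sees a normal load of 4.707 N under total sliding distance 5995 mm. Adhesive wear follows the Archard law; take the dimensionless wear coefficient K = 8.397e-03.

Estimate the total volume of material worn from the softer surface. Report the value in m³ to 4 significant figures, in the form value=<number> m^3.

Displayed values are rounded — every step maintains exact precision. Rounded just once to four significant figures.
Convert: Total distance L = 5995 mm = 5.995 m.
Convert: Hardness H = 1641 MPa = 1.641e+09 Pa.
Expressed in SI base units: W = 4.707 N, H = 1.641e+09 Pa, K = 8.397e-03.
Apply Archard: V = K·W·L/H = 8.397e-03 · 4.707 · 5.995 / 1.641e+09 = 1.444e-10 m³.

value=1.444e-10 m^3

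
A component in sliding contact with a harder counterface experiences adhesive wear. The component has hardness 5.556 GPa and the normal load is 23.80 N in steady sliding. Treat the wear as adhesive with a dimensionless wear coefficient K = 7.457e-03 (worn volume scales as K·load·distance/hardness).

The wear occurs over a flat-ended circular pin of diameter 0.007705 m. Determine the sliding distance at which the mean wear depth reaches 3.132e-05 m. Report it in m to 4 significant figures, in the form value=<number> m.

Intermediates are shown rounded, and the algebra runs at full float precision, and rounded once at the end to four significant digits.
Convert: Hardness H = 5.556 GPa = 5.556e+09 Pa.
Convert: Contact area A = π·d²/4 = π·(0.007705 m)²/4 = 4.663e-05 m².
Expressed in SI base units: W = 23.80 N, H = 5.556e+09 Pa, K = 7.457e-03.
Volume at the limit: V_lim = h_lim·A = 3.132e-05 · 4.663e-05 = 1.460e-09 m³.
Life L = V_lim·H/(K·W) = 1.460e-09 · 5.556e+09 / (7.457e-03 · 23.80) = 45.72 m.

value=45.72 m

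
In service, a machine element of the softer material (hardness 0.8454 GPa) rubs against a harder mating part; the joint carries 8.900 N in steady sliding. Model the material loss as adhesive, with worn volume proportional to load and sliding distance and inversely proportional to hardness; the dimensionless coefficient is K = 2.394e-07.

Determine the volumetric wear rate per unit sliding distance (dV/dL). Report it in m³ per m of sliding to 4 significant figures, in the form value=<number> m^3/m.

value=2.520e-15 m^3/m

Each operation carries full precision. Intermediate values are shown rounded — rounded once at the end, at four significant figures.
Hardness H = 0.8454 GPa = 8.454e+08 Pa.
In SI base units, W = 8.900 N, H = 8.454e+08 Pa, K = 2.394e-07.
The wear rate dV/dL = K·W/H — distance-free: 2.394e-07 · 8.900 / 8.454e+08 = 2.520e-15 m³/m.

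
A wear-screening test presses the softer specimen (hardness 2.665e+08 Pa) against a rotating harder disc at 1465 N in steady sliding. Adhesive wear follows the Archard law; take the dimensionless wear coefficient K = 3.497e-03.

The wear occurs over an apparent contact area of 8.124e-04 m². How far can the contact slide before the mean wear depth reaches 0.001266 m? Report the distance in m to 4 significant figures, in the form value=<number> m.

The computation carries full float precision — intermediate values appear rounded. Rounded once at the end: 4 significant digits.
Expressed in SI base units: W = 1465 N, H = 2.665e+08 Pa, K = 3.497e-03.
Allowed volume V_lim = h_lim·A = 0.001266 · 8.124e-04 = 1.028e-06 m³.
Inverting, life L = V_lim·H/(K·W) = 1.028e-06 · 2.665e+08 / (3.497e-03 · 1465) = 53.50 m.

value=53.50 m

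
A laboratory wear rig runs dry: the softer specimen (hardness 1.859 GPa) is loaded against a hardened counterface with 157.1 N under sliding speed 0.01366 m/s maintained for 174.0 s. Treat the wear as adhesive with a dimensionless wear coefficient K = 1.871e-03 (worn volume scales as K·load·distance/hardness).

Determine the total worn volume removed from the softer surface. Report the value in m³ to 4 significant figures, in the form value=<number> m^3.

The intermediates are shown rounded. All arithmetic maintains exact precision, and one final rounding: four significant figures.
Convert: The distance L = v·t = 0.01366 m/s × 174.0 s = 2.377 m.
Convert: Hardness H = 1.859 GPa = 1.859e+09 Pa.
Expressed in SI base units: W = 157.1 N, H = 1.859e+09 Pa, K = 1.871e-03.
Archard relation: V = K·W·L/H = 1.871e-03 · 157.1 · 2.377 / 1.859e+09 = 3.758e-10 m³.

value=3.758e-10 m^3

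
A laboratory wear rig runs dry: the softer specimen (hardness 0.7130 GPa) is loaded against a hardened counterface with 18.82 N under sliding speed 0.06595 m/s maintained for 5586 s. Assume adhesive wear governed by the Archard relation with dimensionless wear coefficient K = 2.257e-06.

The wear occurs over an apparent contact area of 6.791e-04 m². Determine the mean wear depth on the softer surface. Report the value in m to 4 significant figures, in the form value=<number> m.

value=3.232e-08 m

The intermediates are shown rounded — all working math holds full precision — a single final rounding to 4 significant figures.
Convert: Sliding distance L = v·t = 0.06595 m/s × 5586 s = 368.4 m.
Convert: Hardness H = 0.7130 GPa = 7.130e+08 Pa.
In SI base units: W = 18.82 N, H = 7.130e+08 Pa, K = 2.257e-06.
Wear volume V = K·W·L/H = 2.257e-06 · 18.82 · 368.4 / 7.130e+08 = 2.195e-11 m³.
Mean depth h = V/A = 2.195e-11 / 6.791e-04 = 3.232e-08 m.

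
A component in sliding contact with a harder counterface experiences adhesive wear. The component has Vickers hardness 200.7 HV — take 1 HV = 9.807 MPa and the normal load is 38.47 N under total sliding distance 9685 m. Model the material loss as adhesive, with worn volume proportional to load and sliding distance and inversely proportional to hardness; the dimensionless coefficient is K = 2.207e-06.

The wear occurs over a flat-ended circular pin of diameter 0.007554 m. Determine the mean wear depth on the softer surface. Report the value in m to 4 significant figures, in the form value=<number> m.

value=9.322e-06 m

Intermediates are shown rounded; each operation maintains exact precision. Rounded once at the end: four significant figures.
Hardness H = 200.7 HV × 9.807 MPa/HV = 1968 MPa = 1.968e+09 Pa.
Contact area A = π·d²/4 = π·(0.007554 m)²/4 = 4.482e-05 m².
Working in SI base units: W = 38.47 N, H = 1.968e+09 Pa, K = 2.207e-06.
Worn volume V = K·W·L/H = 2.207e-06 · 38.47 · 9685 / 1.968e+09 = 4.178e-10 m³.
Depth h = V/A = 4.178e-10 / 4.482e-05 = 9.322e-06 m.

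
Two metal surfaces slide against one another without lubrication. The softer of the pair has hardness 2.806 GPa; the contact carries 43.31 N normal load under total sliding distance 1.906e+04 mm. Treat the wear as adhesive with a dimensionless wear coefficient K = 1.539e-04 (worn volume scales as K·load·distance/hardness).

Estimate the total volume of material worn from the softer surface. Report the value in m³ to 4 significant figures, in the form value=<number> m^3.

The intermediates are printed rounded, and all arithmetic maintains full float precision. Rounded once at the end: 4 significant figures.
Convert: Total distance L = 1.906e+04 mm = 19.06 m.
Convert: Hardness H = 2.806 GPa = 2.806e+09 Pa.
As SI base values: W = 43.31 N, H = 2.806e+09 Pa, K = 1.539e-04.
Worn volume V = K·W·L/H = 1.539e-04 · 43.31 · 19.06 / 2.806e+09 = 4.528e-11 m³.

value=4.528e-11 m^3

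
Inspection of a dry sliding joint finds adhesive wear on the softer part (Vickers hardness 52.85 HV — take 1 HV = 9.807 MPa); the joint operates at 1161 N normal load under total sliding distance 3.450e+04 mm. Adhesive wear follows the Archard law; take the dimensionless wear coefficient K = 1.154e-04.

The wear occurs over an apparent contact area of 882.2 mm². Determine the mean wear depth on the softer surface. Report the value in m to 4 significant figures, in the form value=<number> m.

value=1.011e-05 m

Displayed values are rounded — each operation holds full float precision. Rounded once at the end to four significant figures.
Distance covered L = 3.450e+04 mm = 34.50 m.
Hardness H = 52.85 HV × 9.807 MPa/HV = 518.3 MPa = 5.183e+08 Pa.
Contact area A = 882.2 mm² = 8.822e-04 m².
In SI base units, W = 1161 N, H = 5.183e+08 Pa, K = 1.154e-04.
Archard volume V = K·W·L/H = 1.154e-04 · 1161 · 34.50 / 5.183e+08 = 8.918e-09 m³.
Mean depth h = V/A = 8.918e-09 / 8.822e-04 = 1.011e-05 m.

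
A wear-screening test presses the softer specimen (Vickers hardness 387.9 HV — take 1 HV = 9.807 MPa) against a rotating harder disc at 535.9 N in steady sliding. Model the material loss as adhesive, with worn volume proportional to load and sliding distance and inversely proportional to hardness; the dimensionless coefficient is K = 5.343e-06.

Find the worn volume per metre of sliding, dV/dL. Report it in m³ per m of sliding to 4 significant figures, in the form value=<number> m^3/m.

value=7.527e-13 m^3/m

Displayed values are rounded, and each operation carries full float precision, and rounded once at the end: 4 significant digits.
Hardness H = 387.9 HV × 9.807 MPa/HV = 3804 MPa = 3.804e+09 Pa.
As SI base values: W = 535.9 N, H = 3.804e+09 Pa, K = 5.343e-06.
Wear rate dV/dL = K·W/H (no L dependence): 5.343e-06 · 535.9 / 3.804e+09 = 7.527e-13 m³/m.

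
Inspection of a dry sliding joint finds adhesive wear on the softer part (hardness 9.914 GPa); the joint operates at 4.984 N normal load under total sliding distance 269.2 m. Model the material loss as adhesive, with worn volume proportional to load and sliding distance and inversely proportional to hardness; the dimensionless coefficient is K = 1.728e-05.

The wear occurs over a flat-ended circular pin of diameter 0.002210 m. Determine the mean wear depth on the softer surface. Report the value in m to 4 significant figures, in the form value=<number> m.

The algebra keeps full float precision — intermediates are displayed rounded; a lone final rounding to four significant digits.
Convert: Hardness H = 9.914 GPa = 9.914e+09 Pa.
Convert: Contact area A = π·d²/4 = π·(0.002210 m)²/4 = 3.836e-06 m².
Restated in SI base units: W = 4.984 N, H = 9.914e+09 Pa, K = 1.728e-05.
By Archard's law, V = K·W·L/H = 1.728e-05 · 4.984 · 269.2 / 9.914e+09 = 2.339e-12 m³.
Mean depth h = V/A = 2.339e-12 / 3.836e-06 = 6.096e-07 m.

value=6.096e-07 m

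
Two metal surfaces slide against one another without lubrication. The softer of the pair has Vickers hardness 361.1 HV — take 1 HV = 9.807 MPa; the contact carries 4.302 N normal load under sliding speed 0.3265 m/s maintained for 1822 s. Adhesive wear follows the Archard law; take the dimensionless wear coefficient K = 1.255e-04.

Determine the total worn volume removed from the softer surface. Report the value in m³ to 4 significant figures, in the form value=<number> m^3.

value=9.069e-11 m^3

Quoted intermediates are rounded; all working math holds exact precision. Rounded once at the end: 4 significant digits.
Convert: Path length L = v·t = 0.3265 m/s × 1822 s = 594.9 m.
Convert: Hardness H = 361.1 HV × 9.807 MPa/HV = 3541 MPa = 3.541e+09 Pa.
Working in SI base units: W = 4.302 N, H = 3.541e+09 Pa, K = 1.255e-04.
Wear volume V = K·W·L/H = 1.255e-04 · 4.302 · 594.9 / 3.541e+09 = 9.069e-11 m³.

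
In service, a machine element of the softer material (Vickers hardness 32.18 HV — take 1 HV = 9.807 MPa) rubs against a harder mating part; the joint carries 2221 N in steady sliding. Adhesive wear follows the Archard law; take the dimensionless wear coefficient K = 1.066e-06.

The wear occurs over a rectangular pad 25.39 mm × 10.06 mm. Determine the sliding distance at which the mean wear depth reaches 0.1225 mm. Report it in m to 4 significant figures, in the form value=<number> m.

Intermediates are printed rounded. All working math runs at exact precision, and a lone final rounding, at four significant digits.
Hardness H = 32.18 HV × 9.807 MPa/HV = 315.6 MPa = 3.156e+08 Pa.
Pad sides 25.39 mm × 10.06 mm = 0.02539 m × 0.01006 m. Contact area A = 0.02539 m × 0.01006 m = 2.554e-04 m².
Depth limit h_lim = 0.1225 mm = 1.225e-04 m.
Restated in SI base units: W = 2221 N, H = 3.156e+08 Pa, K = 1.066e-06.
Limit volume V_lim = h_lim·A = 1.225e-04 · 2.554e-04 = 3.129e-08 m³.
Inverting, life L = V_lim·H/(K·W) = 3.129e-08 · 3.156e+08 / (1.066e-06 · 2221) = 4171 m.

value=4171 m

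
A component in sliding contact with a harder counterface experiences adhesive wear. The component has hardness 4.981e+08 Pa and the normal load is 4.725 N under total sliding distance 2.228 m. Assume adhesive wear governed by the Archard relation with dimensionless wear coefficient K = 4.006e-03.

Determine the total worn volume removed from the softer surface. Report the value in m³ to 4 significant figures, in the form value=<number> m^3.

The intermediates are displayed rounded — the algebra maintains full float precision. Rounded once at the end to four significant digits.
Working in SI base units: W = 4.725 N, H = 4.981e+08 Pa, K = 4.006e-03.
Apply Archard: V = K·W·L/H = 4.006e-03 · 4.725 · 2.228 / 4.981e+08 = 8.467e-11 m³.

value=8.467e-11 m^3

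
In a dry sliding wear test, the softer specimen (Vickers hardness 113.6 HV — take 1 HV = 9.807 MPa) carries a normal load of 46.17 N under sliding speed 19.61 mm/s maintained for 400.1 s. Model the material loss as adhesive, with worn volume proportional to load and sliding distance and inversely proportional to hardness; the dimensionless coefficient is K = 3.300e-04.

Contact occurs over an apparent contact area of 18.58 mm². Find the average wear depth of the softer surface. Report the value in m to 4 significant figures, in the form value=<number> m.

Every step runs at full float precision. Shown intermediates are rounded. Rounded just once, at 4 significant figures.
Sliding speed v = 19.61 mm/s = 0.01961 m/s. Total distance L = v·t = 0.01961 m/s × 400.1 s = 7.846 m.
Hardness H = 113.6 HV × 9.807 MPa/HV = 1114 MPa = 1.114e+09 Pa.
Contact area A = 18.58 mm² = 1.858e-05 m².
Collected in SI base units: W = 46.17 N, H = 1.114e+09 Pa, K = 3.300e-04.
Worn volume V = K·W·L/H = 3.300e-04 · 46.17 · 7.846 / 1.114e+09 = 1.073e-10 m³.
Mean depth h = V/A = 1.073e-10 / 1.858e-05 = 5.775e-06 m.

value=5.775e-06 m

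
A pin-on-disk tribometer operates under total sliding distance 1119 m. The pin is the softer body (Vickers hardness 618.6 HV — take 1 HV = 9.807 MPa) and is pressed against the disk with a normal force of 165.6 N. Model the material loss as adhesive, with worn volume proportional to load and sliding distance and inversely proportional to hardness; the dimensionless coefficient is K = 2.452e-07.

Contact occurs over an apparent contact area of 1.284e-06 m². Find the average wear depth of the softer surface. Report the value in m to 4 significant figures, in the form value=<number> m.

All arithmetic keeps exact precision. The intermediates appear rounded, and rounded just once, at four significant figures.
Hardness H = 618.6 HV × 9.807 MPa/HV = 6067 MPa = 6.067e+09 Pa.
In SI base units: W = 165.6 N, H = 6.067e+09 Pa, K = 2.452e-07.
By Archard's law, V = K·W·L/H = 2.452e-07 · 165.6 · 1119 / 6.067e+09 = 7.490e-12 m³.
Mean depth h = V/A = 7.490e-12 / 1.284e-06 = 5.833e-06 m.

value=5.833e-06 m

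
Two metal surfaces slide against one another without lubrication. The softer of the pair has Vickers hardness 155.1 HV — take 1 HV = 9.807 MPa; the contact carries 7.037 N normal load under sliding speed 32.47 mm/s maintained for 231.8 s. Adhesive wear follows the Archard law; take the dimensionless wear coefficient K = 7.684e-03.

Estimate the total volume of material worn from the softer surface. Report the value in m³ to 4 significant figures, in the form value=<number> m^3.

The algebra runs at exact precision; the intermediates appear rounded, and one final rounding to four significant figures.
Sliding speed v = 32.47 mm/s = 0.03247 m/s. Path length L = v·t = 0.03247 m/s × 231.8 s = 7.527 m.
Hardness H = 155.1 HV × 9.807 MPa/HV = 1521 MPa = 1.521e+09 Pa.
In SI base units: W = 7.037 N, H = 1.521e+09 Pa, K = 7.684e-03.
The Archard volume V = K·W·L/H = 7.684e-03 · 7.037 · 7.527 / 1.521e+09 = 2.676e-10 m³.

value=2.676e-10 m^3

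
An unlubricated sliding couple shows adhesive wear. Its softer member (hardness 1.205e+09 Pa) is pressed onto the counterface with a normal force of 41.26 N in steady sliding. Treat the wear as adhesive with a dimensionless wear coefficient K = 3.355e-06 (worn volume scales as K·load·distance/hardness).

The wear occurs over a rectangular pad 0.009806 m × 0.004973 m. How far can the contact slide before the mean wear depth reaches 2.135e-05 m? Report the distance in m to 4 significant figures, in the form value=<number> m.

value=9063 m

Each operation keeps exact precision — intermediates are displayed rounded; rounded just once to 4 significant figures.
Contact area A = 0.009806 m × 0.004973 m = 4.877e-05 m².
Collected in SI base units: W = 41.26 N, H = 1.205e+09 Pa, K = 3.355e-06.
At the depth limit, V_lim = h_lim·A = 2.135e-05 · 4.877e-05 = 1.041e-09 m³.
Sliding life L = V_lim·H/(K·W) = 1.041e-09 · 1.205e+09 / (3.355e-06 · 41.26) = 9063 m.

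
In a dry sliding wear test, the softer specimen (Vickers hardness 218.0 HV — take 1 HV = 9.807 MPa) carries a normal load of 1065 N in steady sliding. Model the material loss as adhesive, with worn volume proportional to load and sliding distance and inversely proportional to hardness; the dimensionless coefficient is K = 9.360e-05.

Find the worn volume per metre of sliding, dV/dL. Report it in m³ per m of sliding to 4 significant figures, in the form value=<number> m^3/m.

value=4.663e-11 m^3/m

The computation runs at full float precision, and shown intermediates are rounded — rounded just once: four significant figures.
Convert: Hardness H = 218.0 HV × 9.807 MPa/HV = 2138 MPa = 2.138e+09 Pa.
Collected in SI base units: W = 1065 N, H = 2.138e+09 Pa, K = 9.360e-05.
The wear rate dV/dL = K·W/H: 9.360e-05 · 1065 / 2.138e+09 = 4.663e-11 m³/m.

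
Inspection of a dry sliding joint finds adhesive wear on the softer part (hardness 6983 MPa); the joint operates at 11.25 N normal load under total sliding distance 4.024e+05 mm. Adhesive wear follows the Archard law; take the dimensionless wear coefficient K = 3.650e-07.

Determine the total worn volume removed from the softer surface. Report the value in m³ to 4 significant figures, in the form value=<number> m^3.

value=2.366e-13 m^3

Intermediate values appear rounded. All arithmetic keeps full precision. Rounded once at the end, at four significant digits.
Path length L = 4.024e+05 mm = 402.4 m.
Hardness H = 6983 MPa = 6.983e+09 Pa.
SI base units throughout: W = 11.25 N, H = 6.983e+09 Pa, K = 3.650e-07.
Worn volume V = K·W·L/H = 3.650e-07 · 11.25 · 402.4 / 6.983e+09 = 2.366e-13 m³.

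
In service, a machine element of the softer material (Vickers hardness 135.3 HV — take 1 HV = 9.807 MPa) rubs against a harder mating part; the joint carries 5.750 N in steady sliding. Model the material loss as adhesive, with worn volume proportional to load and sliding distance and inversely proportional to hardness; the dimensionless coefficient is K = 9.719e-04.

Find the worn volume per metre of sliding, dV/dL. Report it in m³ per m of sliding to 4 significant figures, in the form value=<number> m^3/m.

value=4.212e-12 m^3/m

Shown intermediates are rounded — every step maintains exact precision, and a single final rounding, at four significant digits.
Hardness H = 135.3 HV × 9.807 MPa/HV = 1327 MPa = 1.327e+09 Pa.
As SI base values: W = 5.750 N, H = 1.327e+09 Pa, K = 9.719e-04.
Sliding wear rate dV/dL = K·W/H, so: 9.719e-04 · 5.750 / 1.327e+09 = 4.212e-12 m³/m.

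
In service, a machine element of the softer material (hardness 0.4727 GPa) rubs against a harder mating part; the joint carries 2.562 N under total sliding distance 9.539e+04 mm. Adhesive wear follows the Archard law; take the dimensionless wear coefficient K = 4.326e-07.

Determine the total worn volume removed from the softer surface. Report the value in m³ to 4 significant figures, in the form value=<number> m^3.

value=2.237e-13 m^3

Displayed values are rounded; all arithmetic runs at full float precision; one final rounding, at 4 significant digits.
Convert: The distance L = 9.539e+04 mm = 95.39 m.
Convert: Hardness H = 0.4727 GPa = 4.727e+08 Pa.
Collected in SI base units: W = 2.562 N, H = 4.727e+08 Pa, K = 4.326e-07.
Archard relation: V = K·W·L/H = 4.326e-07 · 2.562 · 95.39 / 4.727e+08 = 2.237e-13 m³.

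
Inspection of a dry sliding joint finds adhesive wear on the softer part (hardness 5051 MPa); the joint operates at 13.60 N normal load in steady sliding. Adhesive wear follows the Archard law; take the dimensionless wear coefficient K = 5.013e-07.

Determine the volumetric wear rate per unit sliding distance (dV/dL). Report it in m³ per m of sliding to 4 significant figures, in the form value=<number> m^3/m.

Shown intermediates are rounded; the computation runs at full float precision, and one last rounding to 4 significant digits.
Hardness H = 5051 MPa = 5.051e+09 Pa.
In SI base units: W = 13.60 N, H = 5.051e+09 Pa, K = 5.013e-07.
Rate of wear dV/dL = K·W/H (independent of L): 5.013e-07 · 13.60 / 5.051e+09 = 1.350e-15 m³/m.

value=1.350e-15 m^3/m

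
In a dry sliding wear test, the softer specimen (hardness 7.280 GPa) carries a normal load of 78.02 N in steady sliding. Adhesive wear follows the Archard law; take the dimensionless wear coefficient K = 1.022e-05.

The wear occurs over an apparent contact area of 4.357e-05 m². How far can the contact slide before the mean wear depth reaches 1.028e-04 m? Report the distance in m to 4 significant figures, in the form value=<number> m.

Intermediates are shown rounded — all working math runs at full precision; one final rounding, at four significant figures.
Convert: Hardness H = 7.280 GPa = 7.280e+09 Pa.
Collected in SI base units: W = 78.02 N, H = 7.280e+09 Pa, K = 1.022e-05.
Permissible volume V_lim = h_lim·A = 1.028e-04 · 4.357e-05 = 4.479e-09 m³.
Sliding life L = V_lim·H/(K·W) = 4.479e-09 · 7.280e+09 / (1.022e-05 · 78.02) = 4.089e+04 m.

value=4.089e+04 m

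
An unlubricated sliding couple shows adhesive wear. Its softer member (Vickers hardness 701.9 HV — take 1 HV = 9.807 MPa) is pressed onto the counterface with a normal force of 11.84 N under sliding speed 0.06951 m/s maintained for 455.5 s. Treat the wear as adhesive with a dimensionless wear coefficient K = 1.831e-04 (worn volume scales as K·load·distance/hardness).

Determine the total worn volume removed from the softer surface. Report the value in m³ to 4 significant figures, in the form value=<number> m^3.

The intermediates appear rounded; every step carries exact precision; a lone final rounding: four significant figures.
Convert: Path length L = v·t = 0.06951 m/s × 455.5 s = 31.66 m.
Convert: Hardness H = 701.9 HV × 9.807 MPa/HV = 6884 MPa = 6.884e+09 Pa.
In SI base units: W = 11.84 N, H = 6.884e+09 Pa, K = 1.831e-04.
By Archard's law, V = K·W·L/H = 1.831e-04 · 11.84 · 31.66 / 6.884e+09 = 9.972e-12 m³.

value=9.972e-12 m^3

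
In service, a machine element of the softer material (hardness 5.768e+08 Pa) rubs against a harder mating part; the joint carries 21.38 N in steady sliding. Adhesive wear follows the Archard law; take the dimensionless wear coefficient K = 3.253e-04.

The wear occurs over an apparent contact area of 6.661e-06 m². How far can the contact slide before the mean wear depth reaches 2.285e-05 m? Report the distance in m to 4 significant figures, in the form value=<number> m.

Intermediates are printed rounded. The algebra keeps exact precision. Rounded just once: four significant digits.
Working in SI base units: W = 21.38 N, H = 5.768e+08 Pa, K = 3.253e-04.
Permissible volume V_lim = h_lim·A = 2.285e-05 · 6.661e-06 = 1.522e-10 m³.
Inverting, life L = V_lim·H/(K·W) = 1.522e-10 · 5.768e+08 / (3.253e-04 · 21.38) = 12.62 m.

value=12.62 m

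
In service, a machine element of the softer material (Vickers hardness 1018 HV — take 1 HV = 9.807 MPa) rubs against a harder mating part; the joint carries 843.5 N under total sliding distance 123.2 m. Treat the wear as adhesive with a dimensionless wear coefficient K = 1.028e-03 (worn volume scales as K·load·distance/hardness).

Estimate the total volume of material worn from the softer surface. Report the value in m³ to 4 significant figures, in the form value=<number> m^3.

value=1.070e-08 m^3

The algebra runs at full precision. The intermediates are printed rounded; one final rounding, at 4 significant digits.
Hardness H = 1018 HV × 9.807 MPa/HV = 9984 MPa = 9.984e+09 Pa.
In SI base units: W = 843.5 N, H = 9.984e+09 Pa, K = 1.028e-03.
By Archard's law, V = K·W·L/H = 1.028e-03 · 843.5 · 123.2 / 9.984e+09 = 1.070e-08 m³.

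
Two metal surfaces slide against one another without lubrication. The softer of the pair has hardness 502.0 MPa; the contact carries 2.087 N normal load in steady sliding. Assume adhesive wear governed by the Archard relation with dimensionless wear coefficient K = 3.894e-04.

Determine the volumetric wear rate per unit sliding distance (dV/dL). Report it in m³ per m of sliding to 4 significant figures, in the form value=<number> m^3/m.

value=1.619e-12 m^3/m

The intermediates are printed rounded; all working math maintains full float precision; one last rounding to 4 significant digits.
Convert: Hardness H = 502.0 MPa = 5.020e+08 Pa.
SI base units throughout: W = 2.087 N, H = 5.020e+08 Pa, K = 3.894e-04.
Rate of wear dV/dL = K·W/H, per unit distance: 3.894e-04 · 2.087 / 5.020e+08 = 1.619e-12 m³/m.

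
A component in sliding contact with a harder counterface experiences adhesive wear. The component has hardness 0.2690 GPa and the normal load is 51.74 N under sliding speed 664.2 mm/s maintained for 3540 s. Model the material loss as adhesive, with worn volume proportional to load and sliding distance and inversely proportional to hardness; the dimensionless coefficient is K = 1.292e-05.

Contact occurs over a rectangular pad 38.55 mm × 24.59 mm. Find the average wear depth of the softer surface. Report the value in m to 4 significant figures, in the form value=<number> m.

value=6.164e-06 m

Every step holds full float precision; the intermediates are printed rounded, and rounded just once: 4 significant figures.
Convert: Sliding speed v = 664.2 mm/s = 0.6642 m/s. Distance L = v·t = 0.6642 m/s × 3540 s = 2351 m.
Convert: Hardness H = 0.2690 GPa = 2.690e+08 Pa.
Convert: Pad sides 38.55 mm × 24.59 mm = 0.03855 m × 0.02459 m. Contact area A = 0.03855 m × 0.02459 m = 9.479e-04 m².
SI base units throughout: W = 51.74 N, H = 2.690e+08 Pa, K = 1.292e-05.
Volume removed: V = K·W·L/H = 1.292e-05 · 51.74 · 2351 / 2.690e+08 = 5.843e-09 m³.
Mean depth h = V/A = 5.843e-09 / 9.479e-04 = 6.164e-06 m.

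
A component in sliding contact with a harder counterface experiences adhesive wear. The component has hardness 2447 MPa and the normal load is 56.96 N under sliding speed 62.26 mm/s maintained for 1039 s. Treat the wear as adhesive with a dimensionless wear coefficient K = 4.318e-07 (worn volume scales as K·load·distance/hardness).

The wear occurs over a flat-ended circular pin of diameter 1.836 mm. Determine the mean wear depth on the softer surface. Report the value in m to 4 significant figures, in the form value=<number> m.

Intermediates are shown rounded; each operation carries full precision. Rounded once at the end: 4 significant digits.
Convert: Sliding speed v = 62.26 mm/s = 0.06226 m/s. The distance L = v·t = 0.06226 m/s × 1039 s = 64.69 m.
Convert: Hardness H = 2447 MPa = 2.447e+09 Pa.
Convert: Pin diameter d = 1.836 mm = 0.001836 m. Contact area A = π·d²/4 = π·(0.001836 m)²/4 = 2.647e-06 m².
Collected in SI base units: W = 56.96 N, H = 2.447e+09 Pa, K = 4.318e-07.
Wear volume V = K·W·L/H = 4.318e-07 · 56.96 · 64.69 / 2.447e+09 = 6.502e-13 m³.
Average depth h = V/A = 6.502e-13 / 2.647e-06 = 2.456e-07 m.

value=2.456e-07 m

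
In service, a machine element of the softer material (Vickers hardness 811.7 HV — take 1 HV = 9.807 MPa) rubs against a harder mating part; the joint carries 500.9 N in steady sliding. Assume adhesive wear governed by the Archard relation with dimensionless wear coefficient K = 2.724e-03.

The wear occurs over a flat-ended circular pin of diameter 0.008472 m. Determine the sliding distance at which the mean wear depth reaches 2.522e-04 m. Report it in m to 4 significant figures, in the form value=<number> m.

value=82.94 m

Quoted intermediates are rounded. Each operation carries full float precision, and a lone final rounding to 4 significant digits.
Hardness H = 811.7 HV × 9.807 MPa/HV = 7960 MPa = 7.960e+09 Pa.
Contact area A = π·d²/4 = π·(0.008472 m)²/4 = 5.637e-05 m².
As SI base values: W = 500.9 N, H = 7.960e+09 Pa, K = 2.724e-03.
Wearable volume V_lim = h_lim·A = 2.522e-04 · 5.637e-05 = 1.422e-08 m³.
Life L = V_lim·H/(K·W) = 1.422e-08 · 7.960e+09 / (2.724e-03 · 500.9) = 82.94 m.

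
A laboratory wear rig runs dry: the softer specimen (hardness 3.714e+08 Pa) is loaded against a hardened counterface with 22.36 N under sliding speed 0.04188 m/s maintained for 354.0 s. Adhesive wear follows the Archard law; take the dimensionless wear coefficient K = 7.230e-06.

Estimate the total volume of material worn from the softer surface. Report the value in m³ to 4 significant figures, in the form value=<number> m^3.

All arithmetic maintains full precision, and intermediate values are printed rounded, and a lone final rounding to four significant figures.
Distance covered L = v·t = 0.04188 m/s × 354.0 s = 14.83 m.
Collected in SI base units: W = 22.36 N, H = 3.714e+08 Pa, K = 7.230e-06.
Apply Archard: V = K·W·L/H = 7.230e-06 · 22.36 · 14.83 / 3.714e+08 = 6.453e-12 m³.

value=6.453e-12 m^3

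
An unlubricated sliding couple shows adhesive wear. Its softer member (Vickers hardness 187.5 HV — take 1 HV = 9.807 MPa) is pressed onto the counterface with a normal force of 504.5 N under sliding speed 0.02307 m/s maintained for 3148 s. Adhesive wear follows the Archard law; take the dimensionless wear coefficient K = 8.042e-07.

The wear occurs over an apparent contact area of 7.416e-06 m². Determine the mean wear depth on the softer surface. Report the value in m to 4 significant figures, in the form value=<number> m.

Each operation maintains exact precision — intermediate values are displayed rounded, and a single final rounding to four significant digits.
Convert: Sliding distance L = v·t = 0.02307 m/s × 3148 s = 72.62 m.
Convert: Hardness H = 187.5 HV × 9.807 MPa/HV = 1839 MPa = 1.839e+09 Pa.
Expressed in SI base units: W = 504.5 N, H = 1.839e+09 Pa, K = 8.042e-07.
Volume removed: V = K·W·L/H = 8.042e-07 · 504.5 · 72.62 / 1.839e+09 = 1.602e-11 m³.
Depth h = V/A = 1.602e-11 / 7.416e-06 = 2.161e-06 m.

value=2.161e-06 m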